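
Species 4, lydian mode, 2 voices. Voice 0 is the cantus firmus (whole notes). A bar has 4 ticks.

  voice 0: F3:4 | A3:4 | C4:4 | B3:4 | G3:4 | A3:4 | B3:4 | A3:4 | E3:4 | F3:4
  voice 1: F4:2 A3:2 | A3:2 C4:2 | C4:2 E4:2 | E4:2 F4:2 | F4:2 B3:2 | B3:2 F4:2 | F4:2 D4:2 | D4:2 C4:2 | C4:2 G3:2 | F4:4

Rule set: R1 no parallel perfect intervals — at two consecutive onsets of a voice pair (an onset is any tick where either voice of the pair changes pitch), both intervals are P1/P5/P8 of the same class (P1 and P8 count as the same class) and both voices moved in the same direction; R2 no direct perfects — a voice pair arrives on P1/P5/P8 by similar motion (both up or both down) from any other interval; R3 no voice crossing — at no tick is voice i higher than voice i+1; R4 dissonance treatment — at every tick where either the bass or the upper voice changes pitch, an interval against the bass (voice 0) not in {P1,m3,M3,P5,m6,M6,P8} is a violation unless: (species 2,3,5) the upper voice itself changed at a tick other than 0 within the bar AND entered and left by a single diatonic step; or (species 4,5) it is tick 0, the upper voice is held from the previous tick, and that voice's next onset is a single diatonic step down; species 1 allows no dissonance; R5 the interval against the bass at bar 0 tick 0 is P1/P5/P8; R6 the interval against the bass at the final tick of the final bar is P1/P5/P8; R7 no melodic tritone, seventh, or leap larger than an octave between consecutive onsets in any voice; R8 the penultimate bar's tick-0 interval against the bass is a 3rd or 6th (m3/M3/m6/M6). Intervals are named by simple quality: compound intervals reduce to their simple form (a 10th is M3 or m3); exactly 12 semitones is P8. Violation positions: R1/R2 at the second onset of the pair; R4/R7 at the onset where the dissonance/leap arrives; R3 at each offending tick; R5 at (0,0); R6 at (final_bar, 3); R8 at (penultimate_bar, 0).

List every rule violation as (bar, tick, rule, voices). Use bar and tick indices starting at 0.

(3, 0, R4, (0, 1))
(3, 2, R4, (0, 1))
(4, 0, R4, (0, 1))
(4, 2, R7, (1,))
(5, 0, R4, (0, 1))
(5, 2, R7, (1,))
(6, 0, R4, (0, 1))
(9, 0, R2, (0, 1))
(9, 0, R7, (1,))

bar 0: v0=F3 v1=F4 downbeat P8
bar 1: v0=A3 v1=A3 downbeat P1
bar 2: v0=C4 v1=C4 downbeat P1
bar 3: v0=B3 v1=E4 downbeat P4
bar 4: v0=G3 v1=F4 downbeat m7
bar 5: v0=A3 v1=B3 downbeat M2
bar 6: v0=B3 v1=F4 downbeat TT
bar 7: v0=A3 v1=D4 downbeat P4
bar 8: v0=E3 v1=C4 downbeat m6
bar 9: v0=F3 v1=F4 downbeat P8
  -> R4 @ bar 3 tick 0 v(0, 1): B3/E4 P4 untreated
  -> R4 @ bar 3 tick 2 v(0, 1): B3/F4 TT untreated
  -> R4 @ bar 4 tick 0 v(0, 1): G3/F4 m7 untreated
  -> R7 @ bar 4 tick 2 v(1,): F4->B3 leap 6st
  -> R4 @ bar 5 tick 0 v(0, 1): A3/B3 M2 untreated
  -> R7 @ bar 5 tick 2 v(1,): B3->F4 leap 6st
  -> R4 @ bar 6 tick 0 v(0, 1): B3/F4 TT untreated
  -> R2 @ bar 9 tick 0 v(0, 1): E3/G3 m3 -> F3/F4 P8 similar
  -> R7 @ bar 9 tick 0 v(1,): G3->F4 leap 10st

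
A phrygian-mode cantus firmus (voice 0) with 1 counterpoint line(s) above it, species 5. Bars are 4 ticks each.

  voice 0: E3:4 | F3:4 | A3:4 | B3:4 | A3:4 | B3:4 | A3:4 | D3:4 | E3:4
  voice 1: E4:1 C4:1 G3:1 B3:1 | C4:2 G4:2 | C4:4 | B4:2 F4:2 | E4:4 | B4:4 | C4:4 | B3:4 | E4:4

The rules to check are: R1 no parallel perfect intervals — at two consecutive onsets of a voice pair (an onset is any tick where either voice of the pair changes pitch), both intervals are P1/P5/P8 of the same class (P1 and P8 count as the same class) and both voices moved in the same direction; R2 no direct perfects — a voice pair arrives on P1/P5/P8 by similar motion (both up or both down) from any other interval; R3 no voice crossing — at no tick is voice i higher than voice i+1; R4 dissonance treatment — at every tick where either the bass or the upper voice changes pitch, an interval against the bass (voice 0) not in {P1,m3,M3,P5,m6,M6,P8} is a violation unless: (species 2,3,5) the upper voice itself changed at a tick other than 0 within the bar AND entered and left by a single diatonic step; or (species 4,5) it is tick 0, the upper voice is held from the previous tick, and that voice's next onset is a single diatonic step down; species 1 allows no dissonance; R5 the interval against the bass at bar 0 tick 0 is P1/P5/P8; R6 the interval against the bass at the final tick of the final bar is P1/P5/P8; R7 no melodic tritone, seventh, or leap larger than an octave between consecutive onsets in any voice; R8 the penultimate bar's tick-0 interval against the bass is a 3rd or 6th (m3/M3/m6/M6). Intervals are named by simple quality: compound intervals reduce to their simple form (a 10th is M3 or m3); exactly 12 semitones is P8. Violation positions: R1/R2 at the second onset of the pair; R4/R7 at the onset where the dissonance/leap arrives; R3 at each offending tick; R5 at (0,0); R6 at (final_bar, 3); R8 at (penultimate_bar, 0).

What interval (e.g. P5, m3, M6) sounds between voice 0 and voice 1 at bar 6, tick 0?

voice 0=A3 voice 1=C4 -> m3

m3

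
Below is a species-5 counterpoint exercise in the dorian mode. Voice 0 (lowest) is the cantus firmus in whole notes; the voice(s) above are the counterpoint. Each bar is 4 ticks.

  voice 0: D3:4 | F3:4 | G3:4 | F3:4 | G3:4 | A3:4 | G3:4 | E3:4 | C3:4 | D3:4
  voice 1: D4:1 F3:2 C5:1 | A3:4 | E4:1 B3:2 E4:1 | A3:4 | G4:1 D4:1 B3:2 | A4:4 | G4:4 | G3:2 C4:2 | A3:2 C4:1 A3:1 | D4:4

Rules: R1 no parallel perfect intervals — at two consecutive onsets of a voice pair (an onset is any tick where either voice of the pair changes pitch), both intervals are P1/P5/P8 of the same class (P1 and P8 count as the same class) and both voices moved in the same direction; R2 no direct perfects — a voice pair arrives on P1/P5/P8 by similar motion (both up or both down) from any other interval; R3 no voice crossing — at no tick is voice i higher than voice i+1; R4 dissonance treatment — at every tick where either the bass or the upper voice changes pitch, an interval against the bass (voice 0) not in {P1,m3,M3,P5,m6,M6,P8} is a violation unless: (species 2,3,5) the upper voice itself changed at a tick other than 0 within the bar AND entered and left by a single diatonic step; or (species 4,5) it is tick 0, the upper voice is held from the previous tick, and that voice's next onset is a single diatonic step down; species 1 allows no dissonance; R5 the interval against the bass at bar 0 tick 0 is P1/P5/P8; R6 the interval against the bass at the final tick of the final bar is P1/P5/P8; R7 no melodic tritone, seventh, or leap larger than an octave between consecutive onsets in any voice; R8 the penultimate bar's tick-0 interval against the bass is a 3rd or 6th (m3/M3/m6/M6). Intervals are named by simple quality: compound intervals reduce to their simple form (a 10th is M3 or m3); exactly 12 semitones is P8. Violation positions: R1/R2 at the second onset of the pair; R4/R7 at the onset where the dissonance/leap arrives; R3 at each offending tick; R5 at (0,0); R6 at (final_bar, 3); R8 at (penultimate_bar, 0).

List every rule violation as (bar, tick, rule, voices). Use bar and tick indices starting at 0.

(0, 3, R4, (0, 1))
(0, 3, R7, (1,))
(1, 0, R7, (1,))
(4, 0, R2, (0, 1))
(4, 0, R7, (1,))
(5, 0, R2, (0, 1))
(5, 0, R7, (1,))
(6, 0, R1, (0, 1))
(9, 0, R2, (0, 1))

bar 0: v0=D3 v1=D4 downbeat P8
bar 1: v0=F3 v1=A3 downbeat M3
bar 2: v0=G3 v1=E4 downbeat M6
bar 3: v0=F3 v1=A3 downbeat M3
bar 4: v0=G3 v1=G4 downbeat P8
bar 5: v0=A3 v1=A4 downbeat P8
bar 6: v0=G3 v1=G4 downbeat P8
bar 7: v0=E3 v1=G3 downbeat m3
bar 8: v0=C3 v1=A3 downbeat M6
bar 9: v0=D3 v1=D4 downbeat P8
  -> R4 @ bar 0 tick 3 v(0, 1): D3/C5 m7 untreated
  -> R7 @ bar 0 tick 3 v(1,): F3->C5 leap 19st
  -> R7 @ bar 1 tick 0 v(1,): C5->A3 leap 15st
  -> R2 @ bar 4 tick 0 v(0, 1): F3/A3 M3 -> G3/G4 P8 similar
  -> R7 @ bar 4 tick 0 v(1,): A3->G4 leap 10st
  -> R2 @ bar 5 tick 0 v(0, 1): G3/B3 M3 -> A3/A4 P8 similar
  -> R7 @ bar 5 tick 0 v(1,): B3->A4 leap 10st
  -> R1 @ bar 6 tick 0 v(0, 1): A3/A4 P8 -> G3/G4 P8 similar
  -> R2 @ bar 9 tick 0 v(0, 1): C3/A3 M6 -> D3/D4 P8 similar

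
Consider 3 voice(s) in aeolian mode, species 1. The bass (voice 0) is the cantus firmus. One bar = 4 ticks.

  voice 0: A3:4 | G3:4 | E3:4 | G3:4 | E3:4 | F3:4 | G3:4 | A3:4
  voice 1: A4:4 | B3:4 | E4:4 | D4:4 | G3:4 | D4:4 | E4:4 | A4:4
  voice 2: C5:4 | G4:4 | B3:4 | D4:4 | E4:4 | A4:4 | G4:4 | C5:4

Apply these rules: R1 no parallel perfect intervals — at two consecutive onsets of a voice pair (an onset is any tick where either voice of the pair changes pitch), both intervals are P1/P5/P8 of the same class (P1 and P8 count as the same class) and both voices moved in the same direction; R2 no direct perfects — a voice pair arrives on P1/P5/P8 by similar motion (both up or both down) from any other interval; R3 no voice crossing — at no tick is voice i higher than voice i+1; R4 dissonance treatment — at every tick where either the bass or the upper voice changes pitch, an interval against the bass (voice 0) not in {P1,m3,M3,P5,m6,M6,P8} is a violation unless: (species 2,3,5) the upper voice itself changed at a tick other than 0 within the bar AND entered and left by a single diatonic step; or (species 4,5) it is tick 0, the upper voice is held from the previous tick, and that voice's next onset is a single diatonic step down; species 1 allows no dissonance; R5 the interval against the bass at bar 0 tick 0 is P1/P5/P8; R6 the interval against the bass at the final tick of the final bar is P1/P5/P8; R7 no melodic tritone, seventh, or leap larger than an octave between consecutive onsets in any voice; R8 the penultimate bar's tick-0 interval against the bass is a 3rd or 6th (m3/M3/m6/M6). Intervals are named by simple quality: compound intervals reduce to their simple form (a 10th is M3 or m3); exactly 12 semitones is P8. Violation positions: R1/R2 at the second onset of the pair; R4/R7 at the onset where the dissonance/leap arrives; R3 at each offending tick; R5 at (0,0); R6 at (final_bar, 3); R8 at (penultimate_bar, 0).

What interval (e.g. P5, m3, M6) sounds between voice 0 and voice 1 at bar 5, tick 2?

M6

voice 0=F3 voice 1=D4 -> M6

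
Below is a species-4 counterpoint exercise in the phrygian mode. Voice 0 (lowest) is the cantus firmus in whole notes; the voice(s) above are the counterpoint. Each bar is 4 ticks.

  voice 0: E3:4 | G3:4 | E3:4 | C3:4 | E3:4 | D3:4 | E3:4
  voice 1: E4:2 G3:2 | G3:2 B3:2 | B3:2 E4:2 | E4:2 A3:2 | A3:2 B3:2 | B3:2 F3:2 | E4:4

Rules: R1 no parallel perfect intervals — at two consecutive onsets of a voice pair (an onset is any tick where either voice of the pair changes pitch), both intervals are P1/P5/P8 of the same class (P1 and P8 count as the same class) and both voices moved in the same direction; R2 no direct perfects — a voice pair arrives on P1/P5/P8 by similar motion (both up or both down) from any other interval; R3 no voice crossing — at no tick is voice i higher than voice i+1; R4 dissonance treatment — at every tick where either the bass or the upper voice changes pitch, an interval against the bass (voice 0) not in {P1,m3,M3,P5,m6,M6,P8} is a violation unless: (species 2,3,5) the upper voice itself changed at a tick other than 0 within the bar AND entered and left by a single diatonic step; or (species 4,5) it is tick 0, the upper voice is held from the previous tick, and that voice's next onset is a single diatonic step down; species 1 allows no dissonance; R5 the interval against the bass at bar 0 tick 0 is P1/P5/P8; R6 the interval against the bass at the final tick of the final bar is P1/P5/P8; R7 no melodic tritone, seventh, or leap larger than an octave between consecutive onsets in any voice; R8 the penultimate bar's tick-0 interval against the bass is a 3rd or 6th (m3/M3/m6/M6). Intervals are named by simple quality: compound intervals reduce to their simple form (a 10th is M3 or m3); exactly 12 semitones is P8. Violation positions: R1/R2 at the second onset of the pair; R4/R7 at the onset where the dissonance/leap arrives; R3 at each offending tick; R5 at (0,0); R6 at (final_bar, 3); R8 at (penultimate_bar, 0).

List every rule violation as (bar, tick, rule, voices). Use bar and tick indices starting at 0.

(4, 0, R4, (0, 1))
(5, 2, R7, (1,))
(6, 0, R2, (0, 1))
(6, 0, R7, (1,))

bar 0: v0=E3 v1=E4 downbeat P8
bar 1: v0=G3 v1=G3 downbeat P1
bar 2: v0=E3 v1=B3 downbeat P5
bar 3: v0=C3 v1=E4 downbeat M3
bar 4: v0=E3 v1=A3 downbeat P4
bar 5: v0=D3 v1=B3 downbeat M6
bar 6: v0=E3 v1=E4 downbeat P8
  -> R4 @ bar 4 tick 0 v(0, 1): E3/A3 P4 untreated
  -> R7 @ bar 5 tick 2 v(1,): B3->F3 leap 6st
  -> R2 @ bar 6 tick 0 v(0, 1): D3/F3 m3 -> E3/E4 P8 similar
  -> R7 @ bar 6 tick 0 v(1,): F3->E4 leap 11st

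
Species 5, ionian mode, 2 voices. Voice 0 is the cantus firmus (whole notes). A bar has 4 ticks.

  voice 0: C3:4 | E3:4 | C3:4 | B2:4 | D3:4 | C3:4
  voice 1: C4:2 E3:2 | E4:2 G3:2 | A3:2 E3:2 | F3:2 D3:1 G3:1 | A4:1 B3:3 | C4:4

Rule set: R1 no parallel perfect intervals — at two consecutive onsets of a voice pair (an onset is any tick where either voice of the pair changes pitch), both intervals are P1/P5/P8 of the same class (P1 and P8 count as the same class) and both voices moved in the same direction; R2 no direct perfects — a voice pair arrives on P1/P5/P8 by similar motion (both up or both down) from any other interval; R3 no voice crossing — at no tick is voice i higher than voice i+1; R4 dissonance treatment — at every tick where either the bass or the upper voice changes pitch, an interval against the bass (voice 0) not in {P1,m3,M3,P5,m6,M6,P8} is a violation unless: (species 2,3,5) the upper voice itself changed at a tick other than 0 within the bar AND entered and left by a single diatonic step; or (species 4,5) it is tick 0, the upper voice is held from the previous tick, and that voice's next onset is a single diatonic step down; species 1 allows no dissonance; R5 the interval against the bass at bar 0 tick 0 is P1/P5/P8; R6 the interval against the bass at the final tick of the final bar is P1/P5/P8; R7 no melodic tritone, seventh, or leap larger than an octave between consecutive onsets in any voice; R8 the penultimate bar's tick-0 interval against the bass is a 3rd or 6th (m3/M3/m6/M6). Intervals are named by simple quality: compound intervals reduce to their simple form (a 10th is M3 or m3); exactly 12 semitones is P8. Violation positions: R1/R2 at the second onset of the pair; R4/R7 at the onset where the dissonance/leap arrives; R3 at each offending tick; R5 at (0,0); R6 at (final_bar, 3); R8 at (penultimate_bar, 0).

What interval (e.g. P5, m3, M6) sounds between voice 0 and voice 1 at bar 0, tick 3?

M3

voice 0=C3 voice 1=E3 -> M3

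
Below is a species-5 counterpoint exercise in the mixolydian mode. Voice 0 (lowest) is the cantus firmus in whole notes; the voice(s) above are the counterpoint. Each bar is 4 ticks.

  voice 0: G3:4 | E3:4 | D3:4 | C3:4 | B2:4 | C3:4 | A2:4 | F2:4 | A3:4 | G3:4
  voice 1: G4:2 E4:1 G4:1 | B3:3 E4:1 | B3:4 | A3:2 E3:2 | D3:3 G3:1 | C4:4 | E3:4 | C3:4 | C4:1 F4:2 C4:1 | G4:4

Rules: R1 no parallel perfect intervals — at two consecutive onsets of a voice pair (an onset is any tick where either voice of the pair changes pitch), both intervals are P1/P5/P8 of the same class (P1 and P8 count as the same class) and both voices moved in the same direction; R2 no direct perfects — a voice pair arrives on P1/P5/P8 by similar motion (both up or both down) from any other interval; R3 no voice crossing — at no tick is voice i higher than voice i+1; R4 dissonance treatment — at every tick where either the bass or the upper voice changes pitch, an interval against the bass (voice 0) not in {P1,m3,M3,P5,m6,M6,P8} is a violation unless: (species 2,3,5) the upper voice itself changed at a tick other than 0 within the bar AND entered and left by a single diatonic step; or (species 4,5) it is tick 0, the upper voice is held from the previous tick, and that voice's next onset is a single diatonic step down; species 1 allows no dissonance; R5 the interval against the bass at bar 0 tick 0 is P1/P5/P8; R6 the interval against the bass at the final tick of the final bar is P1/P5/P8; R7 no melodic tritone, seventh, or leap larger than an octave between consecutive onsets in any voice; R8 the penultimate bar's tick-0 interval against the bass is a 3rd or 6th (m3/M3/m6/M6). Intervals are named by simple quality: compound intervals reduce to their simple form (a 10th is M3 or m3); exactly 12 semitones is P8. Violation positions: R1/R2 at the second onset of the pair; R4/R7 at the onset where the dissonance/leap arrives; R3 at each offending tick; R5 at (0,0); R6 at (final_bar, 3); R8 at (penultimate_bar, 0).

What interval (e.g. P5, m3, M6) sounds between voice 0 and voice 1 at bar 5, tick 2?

P8

voice 0=C3 voice 1=C4 -> P8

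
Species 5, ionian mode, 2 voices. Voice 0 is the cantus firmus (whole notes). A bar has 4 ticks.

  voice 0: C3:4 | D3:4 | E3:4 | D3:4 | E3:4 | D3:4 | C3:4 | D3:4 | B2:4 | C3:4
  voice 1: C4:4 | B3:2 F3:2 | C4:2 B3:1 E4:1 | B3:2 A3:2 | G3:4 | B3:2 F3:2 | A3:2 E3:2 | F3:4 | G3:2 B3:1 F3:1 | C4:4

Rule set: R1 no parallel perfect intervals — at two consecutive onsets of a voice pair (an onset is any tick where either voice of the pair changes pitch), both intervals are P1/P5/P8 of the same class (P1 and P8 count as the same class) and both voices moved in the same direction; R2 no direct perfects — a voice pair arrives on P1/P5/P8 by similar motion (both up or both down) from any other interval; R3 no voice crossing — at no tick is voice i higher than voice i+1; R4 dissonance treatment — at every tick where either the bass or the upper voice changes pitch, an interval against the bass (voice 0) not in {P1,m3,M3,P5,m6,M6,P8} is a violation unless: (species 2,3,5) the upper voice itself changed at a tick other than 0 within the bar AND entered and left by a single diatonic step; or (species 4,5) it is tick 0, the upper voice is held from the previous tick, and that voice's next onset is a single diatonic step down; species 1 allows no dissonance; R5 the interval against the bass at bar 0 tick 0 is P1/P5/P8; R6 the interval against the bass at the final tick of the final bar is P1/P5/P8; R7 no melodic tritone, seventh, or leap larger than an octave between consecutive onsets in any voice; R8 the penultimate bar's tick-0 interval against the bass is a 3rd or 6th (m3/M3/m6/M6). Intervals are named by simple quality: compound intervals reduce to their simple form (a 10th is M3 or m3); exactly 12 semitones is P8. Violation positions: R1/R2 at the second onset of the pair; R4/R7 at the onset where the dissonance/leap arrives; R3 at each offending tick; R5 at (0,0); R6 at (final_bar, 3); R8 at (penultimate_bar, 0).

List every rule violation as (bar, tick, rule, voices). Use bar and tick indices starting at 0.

bar 0: v0=C3 v1=C4 downbeat P8
bar 1: v0=D3 v1=B3 downbeat M6
bar 2: v0=E3 v1=C4 downbeat m6
bar 3: v0=D3 v1=B3 downbeat M6
bar 4: v0=E3 v1=G3 downbeat m3
bar 5: v0=D3 v1=B3 downbeat M6
bar 6: v0=C3 v1=A3 downbeat M6
bar 7: v0=D3 v1=F3 downbeat m3
bar 8: v0=B2 v1=G3 downbeat m6
bar 9: v0=C3 v1=C4 downbeat P8
  -> R7 @ bar 1 tick 2 v(1,): B3->F3 leap 6st
  -> R7 @ bar 5 tick 2 v(1,): B3->F3 leap 6st
  -> R4 @ bar 8 tick 3 v(0, 1): B2/F3 TT untreated
  -> R7 @ bar 8 tick 3 v(1,): B3->F3 leap 6st
  -> R2 @ bar 9 tick 0 v(0, 1): B2/F3 TT -> C3/C4 P8 similar

(1, 2, R7, (1,))
(5, 2, R7, (1,))
(8, 3, R4, (0, 1))
(8, 3, R7, (1,))
(9, 0, R2, (0, 1))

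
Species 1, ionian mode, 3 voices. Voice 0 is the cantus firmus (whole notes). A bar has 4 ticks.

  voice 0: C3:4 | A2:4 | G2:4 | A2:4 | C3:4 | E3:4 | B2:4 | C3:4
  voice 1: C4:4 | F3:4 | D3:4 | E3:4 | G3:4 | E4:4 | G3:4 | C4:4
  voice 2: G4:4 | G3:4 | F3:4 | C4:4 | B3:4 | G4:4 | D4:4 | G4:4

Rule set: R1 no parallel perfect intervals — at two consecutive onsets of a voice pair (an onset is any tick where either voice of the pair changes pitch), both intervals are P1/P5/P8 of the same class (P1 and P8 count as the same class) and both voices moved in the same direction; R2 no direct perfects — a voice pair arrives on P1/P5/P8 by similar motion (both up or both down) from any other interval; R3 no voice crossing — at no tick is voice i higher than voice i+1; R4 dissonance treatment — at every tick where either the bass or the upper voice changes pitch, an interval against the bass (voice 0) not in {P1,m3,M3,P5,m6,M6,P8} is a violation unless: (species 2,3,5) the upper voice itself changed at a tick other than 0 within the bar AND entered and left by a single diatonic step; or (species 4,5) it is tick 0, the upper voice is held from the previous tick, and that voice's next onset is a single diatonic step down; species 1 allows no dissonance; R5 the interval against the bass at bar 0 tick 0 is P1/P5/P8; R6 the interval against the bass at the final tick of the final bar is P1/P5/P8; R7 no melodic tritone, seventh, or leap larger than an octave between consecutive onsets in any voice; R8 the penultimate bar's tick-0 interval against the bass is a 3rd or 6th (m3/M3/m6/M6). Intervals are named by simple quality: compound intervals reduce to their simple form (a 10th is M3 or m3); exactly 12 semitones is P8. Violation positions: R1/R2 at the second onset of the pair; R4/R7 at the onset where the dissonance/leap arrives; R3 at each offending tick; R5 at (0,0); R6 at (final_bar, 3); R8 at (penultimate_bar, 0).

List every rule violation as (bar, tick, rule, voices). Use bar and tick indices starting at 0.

(1, 0, R4, (0, 2))
(2, 0, R2, (0, 1))
(2, 0, R4, (0, 2))
(3, 0, R1, (0, 1))
(4, 0, R1, (0, 1))
(4, 0, R4, (0, 2))
(5, 0, R2, (0, 1))
(6, 0, R2, (1, 2))
(7, 0, R1, (1, 2))
(7, 0, R2, (0, 1))
(7, 0, R2, (0, 2))

bar 0: v0=C3 v1=C4 v2=G4 downbeat P5
bar 1: v0=A2 v1=F3 v2=G3 downbeat m7
bar 2: v0=G2 v1=D3 v2=F3 downbeat m7
bar 3: v0=A2 v1=E3 v2=C4 downbeat m3
bar 4: v0=C3 v1=G3 v2=B3 downbeat M7
bar 5: v0=E3 v1=E4 v2=G4 downbeat m3
bar 6: v0=B2 v1=G3 v2=D4 downbeat m3
bar 7: v0=C3 v1=C4 v2=G4 downbeat P5
  -> R4 @ bar 1 tick 0 v(0, 2): A2/G3 m7 untreated
  -> R2 @ bar 2 tick 0 v(0, 1): A2/F3 m6 -> G2/D3 P5 similar
  -> R4 @ bar 2 tick 0 v(0, 2): G2/F3 m7 untreated
  -> R1 @ bar 3 tick 0 v(0, 1): G2/D3 P5 -> A2/E3 P5 similar
  -> R1 @ bar 4 tick 0 v(0, 1): A2/E3 P5 -> C3/G3 P5 similar
  -> R4 @ bar 4 tick 0 v(0, 2): C3/B3 M7 untreated
  -> R2 @ bar 5 tick 0 v(0, 1): C3/G3 P5 -> E3/E4 P8 similar
  -> R2 @ bar 6 tick 0 v(1, 2): E4/G4 m3 -> G3/D4 P5 similar
  -> R1 @ bar 7 tick 0 v(1, 2): G3/D4 P5 -> C4/G4 P5 similar
  -> R2 @ bar 7 tick 0 v(0, 1): B2/G3 m6 -> C3/C4 P8 similar
  -> R2 @ bar 7 tick 0 v(0, 2): B2/D4 m3 -> C3/G4 P5 similar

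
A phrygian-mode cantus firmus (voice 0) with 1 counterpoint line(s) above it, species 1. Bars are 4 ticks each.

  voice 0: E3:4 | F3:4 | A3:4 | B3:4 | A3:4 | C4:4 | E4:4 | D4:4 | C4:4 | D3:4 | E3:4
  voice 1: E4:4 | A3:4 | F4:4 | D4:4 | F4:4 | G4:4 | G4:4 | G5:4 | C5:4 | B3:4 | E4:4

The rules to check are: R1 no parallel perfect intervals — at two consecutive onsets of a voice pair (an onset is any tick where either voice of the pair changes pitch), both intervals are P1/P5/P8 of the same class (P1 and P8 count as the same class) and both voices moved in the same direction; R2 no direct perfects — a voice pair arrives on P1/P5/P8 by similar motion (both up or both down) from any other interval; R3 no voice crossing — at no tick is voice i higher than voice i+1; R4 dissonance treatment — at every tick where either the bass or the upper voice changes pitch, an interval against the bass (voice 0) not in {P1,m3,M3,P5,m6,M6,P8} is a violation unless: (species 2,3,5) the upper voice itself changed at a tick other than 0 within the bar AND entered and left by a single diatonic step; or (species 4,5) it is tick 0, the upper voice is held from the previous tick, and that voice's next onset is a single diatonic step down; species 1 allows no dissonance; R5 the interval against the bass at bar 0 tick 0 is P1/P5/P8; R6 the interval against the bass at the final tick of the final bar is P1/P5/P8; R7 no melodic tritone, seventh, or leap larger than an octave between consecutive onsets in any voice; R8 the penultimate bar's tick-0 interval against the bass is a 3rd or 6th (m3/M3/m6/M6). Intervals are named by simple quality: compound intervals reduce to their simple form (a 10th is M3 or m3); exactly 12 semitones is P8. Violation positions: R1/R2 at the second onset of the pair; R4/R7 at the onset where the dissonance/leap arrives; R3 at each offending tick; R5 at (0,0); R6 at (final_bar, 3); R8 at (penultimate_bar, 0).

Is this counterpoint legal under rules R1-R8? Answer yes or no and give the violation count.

bar 0: v0=E3 v1=E4 (P8)
bar 1: v0=F3 v1=A3 (M3)
bar 2: v0=A3 v1=F4 (m6)
bar 3: v0=B3 v1=D4 (m3)
bar 4: v0=A3 v1=F4 (m6)
bar 5: v0=C4 v1=G4 (P5)
bar 6: v0=E4 v1=G4 (m3)
bar 7: v0=D4 v1=G5 (P4)
bar 8: v0=C4 v1=C5 (P8)
bar 9: v0=D3 v1=B3 (M6)
bar 10: v0=E3 v1=E4 (P8)
  R2 @ bar5.0: A3/F4 m6 -> C4/G4 P5 similar
  R4 @ bar7.0: D4/G5 P4 untreated
  R2 @ bar8.0: D4/G5 P4 -> C4/C5 P8 similar
  R7 @ bar9.0: C4->D3 leap 10st
  R7 @ bar9.0: C5->B3 leap 13st
  R2 @ bar10.0: D3/B3 M6 -> E3/E4 P8 similar

No (6 violations)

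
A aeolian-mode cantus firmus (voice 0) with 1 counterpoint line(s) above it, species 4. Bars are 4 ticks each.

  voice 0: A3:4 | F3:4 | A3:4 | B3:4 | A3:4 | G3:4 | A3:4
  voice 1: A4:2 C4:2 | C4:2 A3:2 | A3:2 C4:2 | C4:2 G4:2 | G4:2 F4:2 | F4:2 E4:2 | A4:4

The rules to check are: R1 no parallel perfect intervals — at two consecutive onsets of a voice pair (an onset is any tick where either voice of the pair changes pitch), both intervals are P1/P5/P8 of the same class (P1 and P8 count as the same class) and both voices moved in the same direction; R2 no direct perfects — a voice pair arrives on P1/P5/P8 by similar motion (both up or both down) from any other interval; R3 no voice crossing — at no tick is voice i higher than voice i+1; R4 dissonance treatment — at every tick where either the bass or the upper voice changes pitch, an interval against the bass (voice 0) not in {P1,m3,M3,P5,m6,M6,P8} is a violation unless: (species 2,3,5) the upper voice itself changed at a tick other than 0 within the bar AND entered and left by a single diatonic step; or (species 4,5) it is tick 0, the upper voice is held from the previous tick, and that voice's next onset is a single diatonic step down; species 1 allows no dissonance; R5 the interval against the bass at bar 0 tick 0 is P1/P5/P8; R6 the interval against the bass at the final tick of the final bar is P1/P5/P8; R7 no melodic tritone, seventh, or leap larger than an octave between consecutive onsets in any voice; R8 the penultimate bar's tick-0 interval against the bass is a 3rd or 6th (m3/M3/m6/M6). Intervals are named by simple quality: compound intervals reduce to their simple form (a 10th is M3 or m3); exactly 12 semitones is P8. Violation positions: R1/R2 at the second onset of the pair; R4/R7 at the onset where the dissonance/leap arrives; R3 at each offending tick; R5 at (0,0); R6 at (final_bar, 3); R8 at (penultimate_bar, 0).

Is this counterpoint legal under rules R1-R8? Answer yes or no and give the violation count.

No (3 violations)

bar 0: v0=A3 v1=A4 (P8)
bar 1: v0=F3 v1=C4 (P5)
bar 2: v0=A3 v1=A3 (P1)
bar 3: v0=B3 v1=C4 (m2)
bar 4: v0=A3 v1=G4 (m7)
bar 5: v0=G3 v1=F4 (m7)
bar 6: v0=A3 v1=A4 (P8)
  R4 @ bar3.0: B3/C4 m2 untreated
  R8 @ bar5.0: penult m7 not 3rd/6th
  R2 @ bar6.0: G3/E4 M6 -> A3/A4 P8 similar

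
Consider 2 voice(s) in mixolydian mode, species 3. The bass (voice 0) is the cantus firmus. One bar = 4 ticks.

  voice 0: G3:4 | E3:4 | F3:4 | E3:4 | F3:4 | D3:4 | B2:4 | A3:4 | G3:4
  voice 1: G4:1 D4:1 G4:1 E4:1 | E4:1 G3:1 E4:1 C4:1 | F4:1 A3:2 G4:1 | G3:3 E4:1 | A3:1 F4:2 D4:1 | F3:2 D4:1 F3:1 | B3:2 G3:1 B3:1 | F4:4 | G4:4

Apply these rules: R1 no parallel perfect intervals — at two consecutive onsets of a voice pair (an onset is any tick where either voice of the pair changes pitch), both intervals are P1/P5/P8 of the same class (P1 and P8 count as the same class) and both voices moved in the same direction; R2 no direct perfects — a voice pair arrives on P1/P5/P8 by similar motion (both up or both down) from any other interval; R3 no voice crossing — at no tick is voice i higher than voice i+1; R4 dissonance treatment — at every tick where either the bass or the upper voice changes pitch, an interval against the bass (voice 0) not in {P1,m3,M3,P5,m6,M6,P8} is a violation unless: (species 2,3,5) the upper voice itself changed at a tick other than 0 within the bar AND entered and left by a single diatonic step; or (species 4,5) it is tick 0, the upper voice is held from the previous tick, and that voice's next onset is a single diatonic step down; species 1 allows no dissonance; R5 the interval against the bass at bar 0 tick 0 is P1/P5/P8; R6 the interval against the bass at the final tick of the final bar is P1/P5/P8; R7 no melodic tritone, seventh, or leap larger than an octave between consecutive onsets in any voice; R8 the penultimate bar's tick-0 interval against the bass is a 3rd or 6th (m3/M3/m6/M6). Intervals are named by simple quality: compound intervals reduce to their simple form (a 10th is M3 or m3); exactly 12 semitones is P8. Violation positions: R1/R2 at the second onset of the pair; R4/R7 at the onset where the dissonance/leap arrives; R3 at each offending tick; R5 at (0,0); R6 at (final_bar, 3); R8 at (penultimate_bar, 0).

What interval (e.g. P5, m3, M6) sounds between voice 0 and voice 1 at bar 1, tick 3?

m6

voice 0=E3 voice 1=C4 -> m6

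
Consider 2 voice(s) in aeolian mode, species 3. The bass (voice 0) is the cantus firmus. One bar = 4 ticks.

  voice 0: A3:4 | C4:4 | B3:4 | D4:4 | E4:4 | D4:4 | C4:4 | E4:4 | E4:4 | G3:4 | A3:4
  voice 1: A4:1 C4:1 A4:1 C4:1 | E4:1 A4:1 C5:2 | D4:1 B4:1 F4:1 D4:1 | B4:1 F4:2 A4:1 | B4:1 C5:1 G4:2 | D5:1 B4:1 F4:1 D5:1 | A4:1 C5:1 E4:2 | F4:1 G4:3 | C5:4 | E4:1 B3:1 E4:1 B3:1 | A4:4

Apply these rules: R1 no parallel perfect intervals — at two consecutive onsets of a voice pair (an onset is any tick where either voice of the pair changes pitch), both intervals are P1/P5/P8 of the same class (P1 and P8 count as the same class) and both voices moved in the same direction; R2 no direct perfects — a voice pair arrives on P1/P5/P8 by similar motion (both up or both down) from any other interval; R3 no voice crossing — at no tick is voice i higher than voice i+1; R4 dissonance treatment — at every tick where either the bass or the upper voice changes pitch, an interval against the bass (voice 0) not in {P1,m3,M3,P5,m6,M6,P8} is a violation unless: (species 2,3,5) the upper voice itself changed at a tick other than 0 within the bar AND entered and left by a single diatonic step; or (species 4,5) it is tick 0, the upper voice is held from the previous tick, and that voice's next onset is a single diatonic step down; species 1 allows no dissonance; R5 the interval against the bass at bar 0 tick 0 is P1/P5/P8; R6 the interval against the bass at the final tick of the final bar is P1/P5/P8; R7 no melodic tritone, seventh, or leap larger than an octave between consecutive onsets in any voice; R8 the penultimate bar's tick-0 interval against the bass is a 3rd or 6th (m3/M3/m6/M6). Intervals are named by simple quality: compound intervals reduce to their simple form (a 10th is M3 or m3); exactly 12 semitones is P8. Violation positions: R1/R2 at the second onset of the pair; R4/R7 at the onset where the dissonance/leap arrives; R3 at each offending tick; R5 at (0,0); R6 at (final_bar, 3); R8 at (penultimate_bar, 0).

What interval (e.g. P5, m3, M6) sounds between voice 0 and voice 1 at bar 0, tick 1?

voice 0=A3 voice 1=C4 -> m3

m3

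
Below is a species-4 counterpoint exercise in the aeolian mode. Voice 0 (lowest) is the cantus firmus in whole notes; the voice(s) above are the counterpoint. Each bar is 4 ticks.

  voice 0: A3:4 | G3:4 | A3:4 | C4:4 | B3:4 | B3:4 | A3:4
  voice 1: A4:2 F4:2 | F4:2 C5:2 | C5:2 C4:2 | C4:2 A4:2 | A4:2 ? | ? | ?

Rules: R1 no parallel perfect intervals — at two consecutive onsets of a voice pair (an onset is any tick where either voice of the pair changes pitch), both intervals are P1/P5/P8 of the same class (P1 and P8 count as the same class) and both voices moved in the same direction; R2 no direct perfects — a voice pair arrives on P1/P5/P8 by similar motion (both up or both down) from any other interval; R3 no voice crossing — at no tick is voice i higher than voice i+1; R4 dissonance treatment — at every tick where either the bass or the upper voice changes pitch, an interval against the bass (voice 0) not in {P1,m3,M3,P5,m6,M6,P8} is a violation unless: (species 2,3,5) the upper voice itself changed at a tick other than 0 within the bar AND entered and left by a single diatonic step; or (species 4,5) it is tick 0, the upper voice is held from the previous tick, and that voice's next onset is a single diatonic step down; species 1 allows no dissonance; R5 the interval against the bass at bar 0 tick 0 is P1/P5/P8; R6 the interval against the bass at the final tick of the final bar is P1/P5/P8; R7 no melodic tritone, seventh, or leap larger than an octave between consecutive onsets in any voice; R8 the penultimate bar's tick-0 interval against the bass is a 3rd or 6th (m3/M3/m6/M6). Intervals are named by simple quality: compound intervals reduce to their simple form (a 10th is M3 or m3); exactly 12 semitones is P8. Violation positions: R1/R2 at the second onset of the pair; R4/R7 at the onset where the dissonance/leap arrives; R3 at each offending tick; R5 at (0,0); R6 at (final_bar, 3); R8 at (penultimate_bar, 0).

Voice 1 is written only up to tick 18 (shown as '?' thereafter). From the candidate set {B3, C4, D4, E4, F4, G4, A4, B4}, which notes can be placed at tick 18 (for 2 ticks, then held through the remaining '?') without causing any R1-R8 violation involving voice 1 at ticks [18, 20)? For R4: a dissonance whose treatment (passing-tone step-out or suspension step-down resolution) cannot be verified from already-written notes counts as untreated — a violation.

B3: violates R7
C4: violates R4
D4: legal
E4: violates R4
F4: violates R4
G4: legal
A4: legal
B4: legal

{A4, B4, D4, G4}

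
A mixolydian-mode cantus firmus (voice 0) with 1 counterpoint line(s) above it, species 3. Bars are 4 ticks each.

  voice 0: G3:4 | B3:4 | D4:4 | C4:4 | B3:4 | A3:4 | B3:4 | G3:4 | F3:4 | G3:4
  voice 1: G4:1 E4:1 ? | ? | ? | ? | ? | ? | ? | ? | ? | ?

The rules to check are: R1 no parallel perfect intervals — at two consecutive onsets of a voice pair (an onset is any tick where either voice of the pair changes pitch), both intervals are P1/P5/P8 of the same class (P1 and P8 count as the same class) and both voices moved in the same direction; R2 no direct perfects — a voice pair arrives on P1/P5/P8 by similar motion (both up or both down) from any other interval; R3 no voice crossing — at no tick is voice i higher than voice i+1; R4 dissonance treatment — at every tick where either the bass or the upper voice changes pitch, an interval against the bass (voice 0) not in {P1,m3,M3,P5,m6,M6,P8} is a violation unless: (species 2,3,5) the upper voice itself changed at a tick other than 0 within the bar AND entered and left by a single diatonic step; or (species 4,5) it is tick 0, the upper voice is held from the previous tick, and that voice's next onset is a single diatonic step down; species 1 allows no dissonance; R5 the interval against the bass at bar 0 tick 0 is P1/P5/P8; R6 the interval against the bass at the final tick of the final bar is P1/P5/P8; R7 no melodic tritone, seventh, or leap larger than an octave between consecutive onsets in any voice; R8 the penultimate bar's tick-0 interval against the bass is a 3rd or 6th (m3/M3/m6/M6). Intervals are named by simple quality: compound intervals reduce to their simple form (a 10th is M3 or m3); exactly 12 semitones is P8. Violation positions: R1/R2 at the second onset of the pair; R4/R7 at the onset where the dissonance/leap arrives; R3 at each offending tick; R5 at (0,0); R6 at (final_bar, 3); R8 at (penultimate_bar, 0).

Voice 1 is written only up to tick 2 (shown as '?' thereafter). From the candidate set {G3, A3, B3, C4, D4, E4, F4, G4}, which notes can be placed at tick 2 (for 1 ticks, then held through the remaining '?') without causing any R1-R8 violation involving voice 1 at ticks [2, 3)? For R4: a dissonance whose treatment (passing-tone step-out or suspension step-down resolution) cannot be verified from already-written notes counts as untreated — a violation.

G3: legal
A3: violates R4
B3: legal
C4: violates R4
D4: legal
E4: legal
F4: violates R4
G4: legal

{B3, D4, E4, G3, G4}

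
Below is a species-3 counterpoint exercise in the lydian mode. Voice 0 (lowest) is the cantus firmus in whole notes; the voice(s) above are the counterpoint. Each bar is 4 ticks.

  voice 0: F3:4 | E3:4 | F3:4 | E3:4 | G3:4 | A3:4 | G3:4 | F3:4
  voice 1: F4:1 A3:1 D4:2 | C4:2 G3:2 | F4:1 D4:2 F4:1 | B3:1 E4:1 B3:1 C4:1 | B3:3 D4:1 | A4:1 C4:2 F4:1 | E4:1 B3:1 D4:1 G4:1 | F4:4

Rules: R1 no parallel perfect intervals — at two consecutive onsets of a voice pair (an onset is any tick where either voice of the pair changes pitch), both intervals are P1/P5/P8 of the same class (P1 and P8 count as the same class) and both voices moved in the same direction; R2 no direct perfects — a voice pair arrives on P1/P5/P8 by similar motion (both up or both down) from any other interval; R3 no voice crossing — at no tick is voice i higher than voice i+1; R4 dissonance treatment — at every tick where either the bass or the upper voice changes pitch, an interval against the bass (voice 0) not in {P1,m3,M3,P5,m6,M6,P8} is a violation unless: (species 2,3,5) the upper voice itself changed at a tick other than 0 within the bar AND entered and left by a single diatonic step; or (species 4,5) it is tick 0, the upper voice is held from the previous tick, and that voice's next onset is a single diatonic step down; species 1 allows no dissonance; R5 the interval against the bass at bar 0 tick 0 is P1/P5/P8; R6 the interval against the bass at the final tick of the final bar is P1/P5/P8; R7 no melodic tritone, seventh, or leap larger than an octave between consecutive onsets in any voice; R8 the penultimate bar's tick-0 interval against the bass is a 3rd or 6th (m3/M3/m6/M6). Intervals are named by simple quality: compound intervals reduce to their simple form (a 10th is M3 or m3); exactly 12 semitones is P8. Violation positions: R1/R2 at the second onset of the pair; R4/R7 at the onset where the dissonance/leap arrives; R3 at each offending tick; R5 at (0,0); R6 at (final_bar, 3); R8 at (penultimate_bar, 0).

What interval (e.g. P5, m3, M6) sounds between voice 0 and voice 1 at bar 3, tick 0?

P5

voice 0=E3 voice 1=B3 -> P5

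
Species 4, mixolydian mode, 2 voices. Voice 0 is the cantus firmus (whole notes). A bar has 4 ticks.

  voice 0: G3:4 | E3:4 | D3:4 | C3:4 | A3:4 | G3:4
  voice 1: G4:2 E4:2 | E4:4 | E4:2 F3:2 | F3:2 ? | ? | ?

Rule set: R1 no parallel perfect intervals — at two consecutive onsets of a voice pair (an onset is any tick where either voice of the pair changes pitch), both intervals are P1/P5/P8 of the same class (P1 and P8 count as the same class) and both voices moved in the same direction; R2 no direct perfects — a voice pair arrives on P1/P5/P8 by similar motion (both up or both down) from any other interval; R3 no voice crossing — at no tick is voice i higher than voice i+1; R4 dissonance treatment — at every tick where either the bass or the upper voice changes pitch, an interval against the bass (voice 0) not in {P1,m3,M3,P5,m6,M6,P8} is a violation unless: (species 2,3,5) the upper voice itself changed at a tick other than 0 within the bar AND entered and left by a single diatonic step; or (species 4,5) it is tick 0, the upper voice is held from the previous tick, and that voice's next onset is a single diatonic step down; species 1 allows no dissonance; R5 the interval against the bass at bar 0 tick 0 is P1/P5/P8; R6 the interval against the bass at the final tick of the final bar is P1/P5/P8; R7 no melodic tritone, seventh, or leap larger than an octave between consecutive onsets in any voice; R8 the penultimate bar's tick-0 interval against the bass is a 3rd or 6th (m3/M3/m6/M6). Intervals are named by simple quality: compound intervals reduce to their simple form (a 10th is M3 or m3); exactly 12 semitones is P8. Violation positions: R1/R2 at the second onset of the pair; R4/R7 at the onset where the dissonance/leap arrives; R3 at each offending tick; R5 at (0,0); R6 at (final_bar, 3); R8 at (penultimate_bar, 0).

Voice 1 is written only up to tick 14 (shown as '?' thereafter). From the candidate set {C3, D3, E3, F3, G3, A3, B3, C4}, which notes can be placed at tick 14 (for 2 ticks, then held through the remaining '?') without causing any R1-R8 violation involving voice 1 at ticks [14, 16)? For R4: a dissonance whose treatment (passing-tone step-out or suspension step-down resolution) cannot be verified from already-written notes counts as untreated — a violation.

{A3, C3, C4, E3, F3, G3}

C3: legal
D3: violates R4
E3: legal
F3: legal
G3: legal
A3: legal
B3: violates R4,R7
C4: legal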